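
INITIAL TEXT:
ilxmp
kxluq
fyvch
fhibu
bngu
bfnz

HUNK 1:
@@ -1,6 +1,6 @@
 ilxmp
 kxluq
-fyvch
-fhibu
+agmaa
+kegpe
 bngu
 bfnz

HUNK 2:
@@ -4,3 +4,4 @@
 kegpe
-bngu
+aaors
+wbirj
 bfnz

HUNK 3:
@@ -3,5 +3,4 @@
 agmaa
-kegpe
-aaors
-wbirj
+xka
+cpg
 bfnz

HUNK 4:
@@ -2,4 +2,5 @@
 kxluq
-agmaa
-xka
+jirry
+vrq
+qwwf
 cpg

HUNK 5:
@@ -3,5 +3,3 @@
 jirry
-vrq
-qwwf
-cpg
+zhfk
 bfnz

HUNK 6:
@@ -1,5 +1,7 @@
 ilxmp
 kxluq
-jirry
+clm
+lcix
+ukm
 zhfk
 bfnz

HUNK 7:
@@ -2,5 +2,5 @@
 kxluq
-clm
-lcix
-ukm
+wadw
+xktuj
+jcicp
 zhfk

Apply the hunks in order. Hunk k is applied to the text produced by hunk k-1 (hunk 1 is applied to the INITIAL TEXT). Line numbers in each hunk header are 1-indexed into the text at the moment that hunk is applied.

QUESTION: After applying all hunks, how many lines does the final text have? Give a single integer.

Answer: 7

Derivation:
Hunk 1: at line 1 remove [fyvch,fhibu] add [agmaa,kegpe] -> 6 lines: ilxmp kxluq agmaa kegpe bngu bfnz
Hunk 2: at line 4 remove [bngu] add [aaors,wbirj] -> 7 lines: ilxmp kxluq agmaa kegpe aaors wbirj bfnz
Hunk 3: at line 3 remove [kegpe,aaors,wbirj] add [xka,cpg] -> 6 lines: ilxmp kxluq agmaa xka cpg bfnz
Hunk 4: at line 2 remove [agmaa,xka] add [jirry,vrq,qwwf] -> 7 lines: ilxmp kxluq jirry vrq qwwf cpg bfnz
Hunk 5: at line 3 remove [vrq,qwwf,cpg] add [zhfk] -> 5 lines: ilxmp kxluq jirry zhfk bfnz
Hunk 6: at line 1 remove [jirry] add [clm,lcix,ukm] -> 7 lines: ilxmp kxluq clm lcix ukm zhfk bfnz
Hunk 7: at line 2 remove [clm,lcix,ukm] add [wadw,xktuj,jcicp] -> 7 lines: ilxmp kxluq wadw xktuj jcicp zhfk bfnz
Final line count: 7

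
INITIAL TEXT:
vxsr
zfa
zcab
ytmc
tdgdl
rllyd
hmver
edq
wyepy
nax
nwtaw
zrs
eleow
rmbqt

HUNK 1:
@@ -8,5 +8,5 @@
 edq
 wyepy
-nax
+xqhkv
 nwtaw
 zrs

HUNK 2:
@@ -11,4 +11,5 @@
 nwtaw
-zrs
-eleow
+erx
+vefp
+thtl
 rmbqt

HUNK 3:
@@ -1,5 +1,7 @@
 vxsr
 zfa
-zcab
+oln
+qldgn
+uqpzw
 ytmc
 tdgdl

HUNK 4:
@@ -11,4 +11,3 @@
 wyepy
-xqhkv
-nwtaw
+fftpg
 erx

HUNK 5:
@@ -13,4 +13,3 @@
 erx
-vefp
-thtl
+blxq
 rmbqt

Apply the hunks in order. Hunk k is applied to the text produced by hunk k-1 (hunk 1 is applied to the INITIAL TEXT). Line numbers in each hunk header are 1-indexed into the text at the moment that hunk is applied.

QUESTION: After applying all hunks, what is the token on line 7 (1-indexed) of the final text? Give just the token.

Hunk 1: at line 8 remove [nax] add [xqhkv] -> 14 lines: vxsr zfa zcab ytmc tdgdl rllyd hmver edq wyepy xqhkv nwtaw zrs eleow rmbqt
Hunk 2: at line 11 remove [zrs,eleow] add [erx,vefp,thtl] -> 15 lines: vxsr zfa zcab ytmc tdgdl rllyd hmver edq wyepy xqhkv nwtaw erx vefp thtl rmbqt
Hunk 3: at line 1 remove [zcab] add [oln,qldgn,uqpzw] -> 17 lines: vxsr zfa oln qldgn uqpzw ytmc tdgdl rllyd hmver edq wyepy xqhkv nwtaw erx vefp thtl rmbqt
Hunk 4: at line 11 remove [xqhkv,nwtaw] add [fftpg] -> 16 lines: vxsr zfa oln qldgn uqpzw ytmc tdgdl rllyd hmver edq wyepy fftpg erx vefp thtl rmbqt
Hunk 5: at line 13 remove [vefp,thtl] add [blxq] -> 15 lines: vxsr zfa oln qldgn uqpzw ytmc tdgdl rllyd hmver edq wyepy fftpg erx blxq rmbqt
Final line 7: tdgdl

Answer: tdgdl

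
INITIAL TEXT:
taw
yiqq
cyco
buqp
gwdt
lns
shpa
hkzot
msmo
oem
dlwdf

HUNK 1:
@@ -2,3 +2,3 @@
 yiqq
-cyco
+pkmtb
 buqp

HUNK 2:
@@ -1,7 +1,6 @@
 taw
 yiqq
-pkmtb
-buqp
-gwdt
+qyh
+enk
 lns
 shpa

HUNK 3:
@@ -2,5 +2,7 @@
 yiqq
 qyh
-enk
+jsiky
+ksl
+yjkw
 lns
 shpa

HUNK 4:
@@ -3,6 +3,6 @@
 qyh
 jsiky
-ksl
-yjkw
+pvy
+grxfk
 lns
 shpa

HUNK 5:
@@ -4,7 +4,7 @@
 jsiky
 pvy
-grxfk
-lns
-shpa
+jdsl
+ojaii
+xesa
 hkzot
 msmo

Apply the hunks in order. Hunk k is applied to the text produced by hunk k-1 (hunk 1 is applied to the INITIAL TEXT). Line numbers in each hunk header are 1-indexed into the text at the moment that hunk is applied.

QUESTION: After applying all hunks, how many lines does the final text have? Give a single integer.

Answer: 12

Derivation:
Hunk 1: at line 2 remove [cyco] add [pkmtb] -> 11 lines: taw yiqq pkmtb buqp gwdt lns shpa hkzot msmo oem dlwdf
Hunk 2: at line 1 remove [pkmtb,buqp,gwdt] add [qyh,enk] -> 10 lines: taw yiqq qyh enk lns shpa hkzot msmo oem dlwdf
Hunk 3: at line 2 remove [enk] add [jsiky,ksl,yjkw] -> 12 lines: taw yiqq qyh jsiky ksl yjkw lns shpa hkzot msmo oem dlwdf
Hunk 4: at line 3 remove [ksl,yjkw] add [pvy,grxfk] -> 12 lines: taw yiqq qyh jsiky pvy grxfk lns shpa hkzot msmo oem dlwdf
Hunk 5: at line 4 remove [grxfk,lns,shpa] add [jdsl,ojaii,xesa] -> 12 lines: taw yiqq qyh jsiky pvy jdsl ojaii xesa hkzot msmo oem dlwdf
Final line count: 12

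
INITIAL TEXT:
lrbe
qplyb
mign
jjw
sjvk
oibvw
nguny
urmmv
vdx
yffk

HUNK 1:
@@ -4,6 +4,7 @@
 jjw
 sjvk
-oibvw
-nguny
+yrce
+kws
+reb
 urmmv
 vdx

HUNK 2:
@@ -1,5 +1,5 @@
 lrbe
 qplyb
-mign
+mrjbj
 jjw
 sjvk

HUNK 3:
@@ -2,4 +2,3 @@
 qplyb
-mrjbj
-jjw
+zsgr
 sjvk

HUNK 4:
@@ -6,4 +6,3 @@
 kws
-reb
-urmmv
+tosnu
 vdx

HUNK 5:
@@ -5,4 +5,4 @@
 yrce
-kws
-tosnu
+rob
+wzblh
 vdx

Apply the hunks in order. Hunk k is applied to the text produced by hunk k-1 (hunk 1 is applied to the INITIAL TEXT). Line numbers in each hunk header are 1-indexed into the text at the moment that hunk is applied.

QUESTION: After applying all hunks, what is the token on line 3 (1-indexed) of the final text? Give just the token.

Answer: zsgr

Derivation:
Hunk 1: at line 4 remove [oibvw,nguny] add [yrce,kws,reb] -> 11 lines: lrbe qplyb mign jjw sjvk yrce kws reb urmmv vdx yffk
Hunk 2: at line 1 remove [mign] add [mrjbj] -> 11 lines: lrbe qplyb mrjbj jjw sjvk yrce kws reb urmmv vdx yffk
Hunk 3: at line 2 remove [mrjbj,jjw] add [zsgr] -> 10 lines: lrbe qplyb zsgr sjvk yrce kws reb urmmv vdx yffk
Hunk 4: at line 6 remove [reb,urmmv] add [tosnu] -> 9 lines: lrbe qplyb zsgr sjvk yrce kws tosnu vdx yffk
Hunk 5: at line 5 remove [kws,tosnu] add [rob,wzblh] -> 9 lines: lrbe qplyb zsgr sjvk yrce rob wzblh vdx yffk
Final line 3: zsgr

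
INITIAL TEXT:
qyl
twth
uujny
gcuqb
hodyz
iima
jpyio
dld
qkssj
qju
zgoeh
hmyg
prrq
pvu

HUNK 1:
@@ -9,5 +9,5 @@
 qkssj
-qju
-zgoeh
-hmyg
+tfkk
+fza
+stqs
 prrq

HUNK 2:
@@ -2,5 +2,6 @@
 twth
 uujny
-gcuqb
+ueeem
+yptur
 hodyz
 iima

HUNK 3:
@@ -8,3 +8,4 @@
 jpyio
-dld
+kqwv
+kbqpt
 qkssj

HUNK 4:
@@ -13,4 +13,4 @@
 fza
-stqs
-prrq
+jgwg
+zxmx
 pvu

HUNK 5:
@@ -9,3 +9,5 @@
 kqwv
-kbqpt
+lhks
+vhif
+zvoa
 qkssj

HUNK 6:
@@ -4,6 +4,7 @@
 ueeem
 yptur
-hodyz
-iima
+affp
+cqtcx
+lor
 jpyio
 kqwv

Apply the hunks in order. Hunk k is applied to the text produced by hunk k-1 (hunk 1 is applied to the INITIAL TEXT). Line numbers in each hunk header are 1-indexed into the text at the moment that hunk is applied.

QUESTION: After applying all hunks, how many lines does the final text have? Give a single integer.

Answer: 19

Derivation:
Hunk 1: at line 9 remove [qju,zgoeh,hmyg] add [tfkk,fza,stqs] -> 14 lines: qyl twth uujny gcuqb hodyz iima jpyio dld qkssj tfkk fza stqs prrq pvu
Hunk 2: at line 2 remove [gcuqb] add [ueeem,yptur] -> 15 lines: qyl twth uujny ueeem yptur hodyz iima jpyio dld qkssj tfkk fza stqs prrq pvu
Hunk 3: at line 8 remove [dld] add [kqwv,kbqpt] -> 16 lines: qyl twth uujny ueeem yptur hodyz iima jpyio kqwv kbqpt qkssj tfkk fza stqs prrq pvu
Hunk 4: at line 13 remove [stqs,prrq] add [jgwg,zxmx] -> 16 lines: qyl twth uujny ueeem yptur hodyz iima jpyio kqwv kbqpt qkssj tfkk fza jgwg zxmx pvu
Hunk 5: at line 9 remove [kbqpt] add [lhks,vhif,zvoa] -> 18 lines: qyl twth uujny ueeem yptur hodyz iima jpyio kqwv lhks vhif zvoa qkssj tfkk fza jgwg zxmx pvu
Hunk 6: at line 4 remove [hodyz,iima] add [affp,cqtcx,lor] -> 19 lines: qyl twth uujny ueeem yptur affp cqtcx lor jpyio kqwv lhks vhif zvoa qkssj tfkk fza jgwg zxmx pvu
Final line count: 19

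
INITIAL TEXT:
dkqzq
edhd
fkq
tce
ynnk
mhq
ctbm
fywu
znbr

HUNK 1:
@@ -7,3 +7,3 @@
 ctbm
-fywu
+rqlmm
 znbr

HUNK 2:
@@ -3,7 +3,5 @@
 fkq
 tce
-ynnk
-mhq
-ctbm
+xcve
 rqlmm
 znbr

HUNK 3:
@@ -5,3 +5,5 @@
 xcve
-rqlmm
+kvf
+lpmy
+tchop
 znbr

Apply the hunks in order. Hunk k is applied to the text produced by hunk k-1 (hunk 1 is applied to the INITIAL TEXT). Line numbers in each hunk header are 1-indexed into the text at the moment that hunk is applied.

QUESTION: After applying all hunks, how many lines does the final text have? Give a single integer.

Answer: 9

Derivation:
Hunk 1: at line 7 remove [fywu] add [rqlmm] -> 9 lines: dkqzq edhd fkq tce ynnk mhq ctbm rqlmm znbr
Hunk 2: at line 3 remove [ynnk,mhq,ctbm] add [xcve] -> 7 lines: dkqzq edhd fkq tce xcve rqlmm znbr
Hunk 3: at line 5 remove [rqlmm] add [kvf,lpmy,tchop] -> 9 lines: dkqzq edhd fkq tce xcve kvf lpmy tchop znbr
Final line count: 9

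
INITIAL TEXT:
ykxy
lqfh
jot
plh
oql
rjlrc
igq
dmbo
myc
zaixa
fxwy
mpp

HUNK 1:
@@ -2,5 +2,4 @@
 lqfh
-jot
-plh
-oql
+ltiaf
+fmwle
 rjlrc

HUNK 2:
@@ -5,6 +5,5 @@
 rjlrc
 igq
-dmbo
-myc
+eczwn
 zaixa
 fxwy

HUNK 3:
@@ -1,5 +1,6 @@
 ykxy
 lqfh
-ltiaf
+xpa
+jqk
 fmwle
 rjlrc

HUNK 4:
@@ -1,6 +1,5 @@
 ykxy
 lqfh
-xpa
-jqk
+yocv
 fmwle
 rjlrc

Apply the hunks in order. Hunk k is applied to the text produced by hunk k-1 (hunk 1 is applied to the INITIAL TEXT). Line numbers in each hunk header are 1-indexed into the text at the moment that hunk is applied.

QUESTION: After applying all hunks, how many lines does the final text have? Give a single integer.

Hunk 1: at line 2 remove [jot,plh,oql] add [ltiaf,fmwle] -> 11 lines: ykxy lqfh ltiaf fmwle rjlrc igq dmbo myc zaixa fxwy mpp
Hunk 2: at line 5 remove [dmbo,myc] add [eczwn] -> 10 lines: ykxy lqfh ltiaf fmwle rjlrc igq eczwn zaixa fxwy mpp
Hunk 3: at line 1 remove [ltiaf] add [xpa,jqk] -> 11 lines: ykxy lqfh xpa jqk fmwle rjlrc igq eczwn zaixa fxwy mpp
Hunk 4: at line 1 remove [xpa,jqk] add [yocv] -> 10 lines: ykxy lqfh yocv fmwle rjlrc igq eczwn zaixa fxwy mpp
Final line count: 10

Answer: 10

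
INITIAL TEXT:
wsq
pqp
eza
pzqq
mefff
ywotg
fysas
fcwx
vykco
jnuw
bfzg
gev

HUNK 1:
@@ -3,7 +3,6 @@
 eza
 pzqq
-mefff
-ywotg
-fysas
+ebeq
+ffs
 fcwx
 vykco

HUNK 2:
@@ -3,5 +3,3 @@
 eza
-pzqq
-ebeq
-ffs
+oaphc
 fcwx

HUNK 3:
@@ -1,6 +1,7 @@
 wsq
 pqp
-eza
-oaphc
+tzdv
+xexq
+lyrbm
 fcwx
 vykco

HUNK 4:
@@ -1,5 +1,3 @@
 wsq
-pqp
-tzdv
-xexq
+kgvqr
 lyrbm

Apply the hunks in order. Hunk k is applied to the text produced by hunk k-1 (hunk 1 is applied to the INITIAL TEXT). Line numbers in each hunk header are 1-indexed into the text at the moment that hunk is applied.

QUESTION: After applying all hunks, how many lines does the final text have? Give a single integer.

Hunk 1: at line 3 remove [mefff,ywotg,fysas] add [ebeq,ffs] -> 11 lines: wsq pqp eza pzqq ebeq ffs fcwx vykco jnuw bfzg gev
Hunk 2: at line 3 remove [pzqq,ebeq,ffs] add [oaphc] -> 9 lines: wsq pqp eza oaphc fcwx vykco jnuw bfzg gev
Hunk 3: at line 1 remove [eza,oaphc] add [tzdv,xexq,lyrbm] -> 10 lines: wsq pqp tzdv xexq lyrbm fcwx vykco jnuw bfzg gev
Hunk 4: at line 1 remove [pqp,tzdv,xexq] add [kgvqr] -> 8 lines: wsq kgvqr lyrbm fcwx vykco jnuw bfzg gev
Final line count: 8

Answer: 8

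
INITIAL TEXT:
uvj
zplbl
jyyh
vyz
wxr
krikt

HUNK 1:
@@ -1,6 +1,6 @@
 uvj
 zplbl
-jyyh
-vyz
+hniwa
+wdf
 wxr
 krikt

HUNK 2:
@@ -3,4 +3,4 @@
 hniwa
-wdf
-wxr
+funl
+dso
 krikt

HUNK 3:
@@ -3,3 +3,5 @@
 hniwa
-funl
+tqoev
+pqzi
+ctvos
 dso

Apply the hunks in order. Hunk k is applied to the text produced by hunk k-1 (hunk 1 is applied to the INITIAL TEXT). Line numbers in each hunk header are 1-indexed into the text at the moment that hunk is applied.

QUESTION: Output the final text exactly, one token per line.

Answer: uvj
zplbl
hniwa
tqoev
pqzi
ctvos
dso
krikt

Derivation:
Hunk 1: at line 1 remove [jyyh,vyz] add [hniwa,wdf] -> 6 lines: uvj zplbl hniwa wdf wxr krikt
Hunk 2: at line 3 remove [wdf,wxr] add [funl,dso] -> 6 lines: uvj zplbl hniwa funl dso krikt
Hunk 3: at line 3 remove [funl] add [tqoev,pqzi,ctvos] -> 8 lines: uvj zplbl hniwa tqoev pqzi ctvos dso krikt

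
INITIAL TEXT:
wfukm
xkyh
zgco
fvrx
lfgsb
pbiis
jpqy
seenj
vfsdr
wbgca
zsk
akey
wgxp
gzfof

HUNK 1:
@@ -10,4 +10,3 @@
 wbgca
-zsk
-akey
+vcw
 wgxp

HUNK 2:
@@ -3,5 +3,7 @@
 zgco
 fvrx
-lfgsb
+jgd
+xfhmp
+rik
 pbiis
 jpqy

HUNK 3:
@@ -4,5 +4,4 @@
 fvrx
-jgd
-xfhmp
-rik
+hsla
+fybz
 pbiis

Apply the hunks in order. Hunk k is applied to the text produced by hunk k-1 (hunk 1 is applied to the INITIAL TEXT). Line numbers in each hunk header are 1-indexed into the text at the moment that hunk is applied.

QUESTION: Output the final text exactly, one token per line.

Answer: wfukm
xkyh
zgco
fvrx
hsla
fybz
pbiis
jpqy
seenj
vfsdr
wbgca
vcw
wgxp
gzfof

Derivation:
Hunk 1: at line 10 remove [zsk,akey] add [vcw] -> 13 lines: wfukm xkyh zgco fvrx lfgsb pbiis jpqy seenj vfsdr wbgca vcw wgxp gzfof
Hunk 2: at line 3 remove [lfgsb] add [jgd,xfhmp,rik] -> 15 lines: wfukm xkyh zgco fvrx jgd xfhmp rik pbiis jpqy seenj vfsdr wbgca vcw wgxp gzfof
Hunk 3: at line 4 remove [jgd,xfhmp,rik] add [hsla,fybz] -> 14 lines: wfukm xkyh zgco fvrx hsla fybz pbiis jpqy seenj vfsdr wbgca vcw wgxp gzfof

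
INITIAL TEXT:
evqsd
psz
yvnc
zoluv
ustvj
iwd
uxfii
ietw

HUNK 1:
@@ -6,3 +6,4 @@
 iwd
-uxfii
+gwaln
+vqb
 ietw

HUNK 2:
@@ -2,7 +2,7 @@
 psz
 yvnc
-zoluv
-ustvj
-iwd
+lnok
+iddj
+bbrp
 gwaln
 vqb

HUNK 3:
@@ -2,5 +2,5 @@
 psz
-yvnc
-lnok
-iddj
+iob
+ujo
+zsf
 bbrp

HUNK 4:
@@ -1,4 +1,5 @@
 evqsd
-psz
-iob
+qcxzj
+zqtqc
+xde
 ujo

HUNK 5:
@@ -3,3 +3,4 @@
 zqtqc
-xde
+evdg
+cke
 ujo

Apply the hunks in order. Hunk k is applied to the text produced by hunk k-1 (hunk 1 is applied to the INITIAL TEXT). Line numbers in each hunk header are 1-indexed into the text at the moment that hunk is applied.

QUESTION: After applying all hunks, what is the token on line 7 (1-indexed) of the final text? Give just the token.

Hunk 1: at line 6 remove [uxfii] add [gwaln,vqb] -> 9 lines: evqsd psz yvnc zoluv ustvj iwd gwaln vqb ietw
Hunk 2: at line 2 remove [zoluv,ustvj,iwd] add [lnok,iddj,bbrp] -> 9 lines: evqsd psz yvnc lnok iddj bbrp gwaln vqb ietw
Hunk 3: at line 2 remove [yvnc,lnok,iddj] add [iob,ujo,zsf] -> 9 lines: evqsd psz iob ujo zsf bbrp gwaln vqb ietw
Hunk 4: at line 1 remove [psz,iob] add [qcxzj,zqtqc,xde] -> 10 lines: evqsd qcxzj zqtqc xde ujo zsf bbrp gwaln vqb ietw
Hunk 5: at line 3 remove [xde] add [evdg,cke] -> 11 lines: evqsd qcxzj zqtqc evdg cke ujo zsf bbrp gwaln vqb ietw
Final line 7: zsf

Answer: zsf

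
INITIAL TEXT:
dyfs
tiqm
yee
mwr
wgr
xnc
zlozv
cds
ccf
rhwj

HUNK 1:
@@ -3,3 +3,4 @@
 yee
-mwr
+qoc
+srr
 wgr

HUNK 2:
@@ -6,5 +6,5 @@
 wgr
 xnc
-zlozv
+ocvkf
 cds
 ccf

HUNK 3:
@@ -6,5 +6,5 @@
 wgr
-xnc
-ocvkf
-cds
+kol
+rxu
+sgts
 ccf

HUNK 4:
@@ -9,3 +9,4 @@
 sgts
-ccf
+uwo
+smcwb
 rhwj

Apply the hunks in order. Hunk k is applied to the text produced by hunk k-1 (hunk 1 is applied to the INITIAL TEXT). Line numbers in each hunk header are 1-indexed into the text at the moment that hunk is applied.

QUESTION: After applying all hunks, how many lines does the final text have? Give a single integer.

Hunk 1: at line 3 remove [mwr] add [qoc,srr] -> 11 lines: dyfs tiqm yee qoc srr wgr xnc zlozv cds ccf rhwj
Hunk 2: at line 6 remove [zlozv] add [ocvkf] -> 11 lines: dyfs tiqm yee qoc srr wgr xnc ocvkf cds ccf rhwj
Hunk 3: at line 6 remove [xnc,ocvkf,cds] add [kol,rxu,sgts] -> 11 lines: dyfs tiqm yee qoc srr wgr kol rxu sgts ccf rhwj
Hunk 4: at line 9 remove [ccf] add [uwo,smcwb] -> 12 lines: dyfs tiqm yee qoc srr wgr kol rxu sgts uwo smcwb rhwj
Final line count: 12

Answer: 12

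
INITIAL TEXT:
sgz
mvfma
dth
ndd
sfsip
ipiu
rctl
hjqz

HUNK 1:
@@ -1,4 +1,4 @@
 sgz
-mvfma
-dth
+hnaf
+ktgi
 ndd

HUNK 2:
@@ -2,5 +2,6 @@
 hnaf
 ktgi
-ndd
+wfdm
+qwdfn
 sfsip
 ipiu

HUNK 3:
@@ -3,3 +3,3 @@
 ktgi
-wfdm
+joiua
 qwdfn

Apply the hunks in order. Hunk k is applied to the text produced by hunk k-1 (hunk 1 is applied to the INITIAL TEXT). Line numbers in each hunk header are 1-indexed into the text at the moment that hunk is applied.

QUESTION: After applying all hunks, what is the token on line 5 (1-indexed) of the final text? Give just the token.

Answer: qwdfn

Derivation:
Hunk 1: at line 1 remove [mvfma,dth] add [hnaf,ktgi] -> 8 lines: sgz hnaf ktgi ndd sfsip ipiu rctl hjqz
Hunk 2: at line 2 remove [ndd] add [wfdm,qwdfn] -> 9 lines: sgz hnaf ktgi wfdm qwdfn sfsip ipiu rctl hjqz
Hunk 3: at line 3 remove [wfdm] add [joiua] -> 9 lines: sgz hnaf ktgi joiua qwdfn sfsip ipiu rctl hjqz
Final line 5: qwdfn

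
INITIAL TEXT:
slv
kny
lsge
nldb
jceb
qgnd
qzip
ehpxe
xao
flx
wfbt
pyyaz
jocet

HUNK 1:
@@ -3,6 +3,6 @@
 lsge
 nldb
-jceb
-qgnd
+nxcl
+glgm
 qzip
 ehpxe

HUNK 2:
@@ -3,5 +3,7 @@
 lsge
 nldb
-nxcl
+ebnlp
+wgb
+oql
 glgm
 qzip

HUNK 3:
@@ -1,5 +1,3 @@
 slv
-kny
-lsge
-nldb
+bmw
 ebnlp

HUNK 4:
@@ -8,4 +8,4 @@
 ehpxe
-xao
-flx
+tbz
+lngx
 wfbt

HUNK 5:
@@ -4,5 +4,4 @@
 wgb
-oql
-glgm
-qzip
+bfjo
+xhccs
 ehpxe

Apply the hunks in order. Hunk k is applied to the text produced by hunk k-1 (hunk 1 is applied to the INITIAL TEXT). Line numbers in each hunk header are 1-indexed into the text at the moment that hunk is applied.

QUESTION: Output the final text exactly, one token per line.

Hunk 1: at line 3 remove [jceb,qgnd] add [nxcl,glgm] -> 13 lines: slv kny lsge nldb nxcl glgm qzip ehpxe xao flx wfbt pyyaz jocet
Hunk 2: at line 3 remove [nxcl] add [ebnlp,wgb,oql] -> 15 lines: slv kny lsge nldb ebnlp wgb oql glgm qzip ehpxe xao flx wfbt pyyaz jocet
Hunk 3: at line 1 remove [kny,lsge,nldb] add [bmw] -> 13 lines: slv bmw ebnlp wgb oql glgm qzip ehpxe xao flx wfbt pyyaz jocet
Hunk 4: at line 8 remove [xao,flx] add [tbz,lngx] -> 13 lines: slv bmw ebnlp wgb oql glgm qzip ehpxe tbz lngx wfbt pyyaz jocet
Hunk 5: at line 4 remove [oql,glgm,qzip] add [bfjo,xhccs] -> 12 lines: slv bmw ebnlp wgb bfjo xhccs ehpxe tbz lngx wfbt pyyaz jocet

Answer: slv
bmw
ebnlp
wgb
bfjo
xhccs
ehpxe
tbz
lngx
wfbt
pyyaz
jocet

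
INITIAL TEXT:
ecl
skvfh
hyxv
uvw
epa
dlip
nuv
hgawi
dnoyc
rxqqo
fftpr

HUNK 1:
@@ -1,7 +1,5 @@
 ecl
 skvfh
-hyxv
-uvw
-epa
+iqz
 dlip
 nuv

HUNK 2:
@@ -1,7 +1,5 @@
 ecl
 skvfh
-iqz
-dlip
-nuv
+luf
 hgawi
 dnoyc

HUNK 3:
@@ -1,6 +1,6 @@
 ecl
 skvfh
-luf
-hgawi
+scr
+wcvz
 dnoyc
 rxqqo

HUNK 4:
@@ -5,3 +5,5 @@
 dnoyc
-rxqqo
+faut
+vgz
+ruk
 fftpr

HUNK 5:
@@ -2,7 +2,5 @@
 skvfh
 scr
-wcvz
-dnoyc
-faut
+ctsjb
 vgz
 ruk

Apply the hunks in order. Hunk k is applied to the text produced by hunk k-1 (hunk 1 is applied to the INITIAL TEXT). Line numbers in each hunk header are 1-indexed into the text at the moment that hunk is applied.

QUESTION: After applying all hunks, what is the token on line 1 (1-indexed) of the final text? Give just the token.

Hunk 1: at line 1 remove [hyxv,uvw,epa] add [iqz] -> 9 lines: ecl skvfh iqz dlip nuv hgawi dnoyc rxqqo fftpr
Hunk 2: at line 1 remove [iqz,dlip,nuv] add [luf] -> 7 lines: ecl skvfh luf hgawi dnoyc rxqqo fftpr
Hunk 3: at line 1 remove [luf,hgawi] add [scr,wcvz] -> 7 lines: ecl skvfh scr wcvz dnoyc rxqqo fftpr
Hunk 4: at line 5 remove [rxqqo] add [faut,vgz,ruk] -> 9 lines: ecl skvfh scr wcvz dnoyc faut vgz ruk fftpr
Hunk 5: at line 2 remove [wcvz,dnoyc,faut] add [ctsjb] -> 7 lines: ecl skvfh scr ctsjb vgz ruk fftpr
Final line 1: ecl

Answer: ecl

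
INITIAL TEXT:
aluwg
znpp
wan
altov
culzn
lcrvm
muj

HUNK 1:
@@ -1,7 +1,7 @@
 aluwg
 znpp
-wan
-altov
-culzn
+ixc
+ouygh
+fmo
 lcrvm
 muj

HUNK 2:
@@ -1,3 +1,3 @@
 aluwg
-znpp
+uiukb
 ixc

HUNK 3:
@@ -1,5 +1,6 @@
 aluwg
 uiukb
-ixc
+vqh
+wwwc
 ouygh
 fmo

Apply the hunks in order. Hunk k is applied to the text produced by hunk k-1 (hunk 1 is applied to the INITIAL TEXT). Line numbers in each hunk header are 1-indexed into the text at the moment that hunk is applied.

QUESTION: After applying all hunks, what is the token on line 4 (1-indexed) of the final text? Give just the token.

Answer: wwwc

Derivation:
Hunk 1: at line 1 remove [wan,altov,culzn] add [ixc,ouygh,fmo] -> 7 lines: aluwg znpp ixc ouygh fmo lcrvm muj
Hunk 2: at line 1 remove [znpp] add [uiukb] -> 7 lines: aluwg uiukb ixc ouygh fmo lcrvm muj
Hunk 3: at line 1 remove [ixc] add [vqh,wwwc] -> 8 lines: aluwg uiukb vqh wwwc ouygh fmo lcrvm muj
Final line 4: wwwc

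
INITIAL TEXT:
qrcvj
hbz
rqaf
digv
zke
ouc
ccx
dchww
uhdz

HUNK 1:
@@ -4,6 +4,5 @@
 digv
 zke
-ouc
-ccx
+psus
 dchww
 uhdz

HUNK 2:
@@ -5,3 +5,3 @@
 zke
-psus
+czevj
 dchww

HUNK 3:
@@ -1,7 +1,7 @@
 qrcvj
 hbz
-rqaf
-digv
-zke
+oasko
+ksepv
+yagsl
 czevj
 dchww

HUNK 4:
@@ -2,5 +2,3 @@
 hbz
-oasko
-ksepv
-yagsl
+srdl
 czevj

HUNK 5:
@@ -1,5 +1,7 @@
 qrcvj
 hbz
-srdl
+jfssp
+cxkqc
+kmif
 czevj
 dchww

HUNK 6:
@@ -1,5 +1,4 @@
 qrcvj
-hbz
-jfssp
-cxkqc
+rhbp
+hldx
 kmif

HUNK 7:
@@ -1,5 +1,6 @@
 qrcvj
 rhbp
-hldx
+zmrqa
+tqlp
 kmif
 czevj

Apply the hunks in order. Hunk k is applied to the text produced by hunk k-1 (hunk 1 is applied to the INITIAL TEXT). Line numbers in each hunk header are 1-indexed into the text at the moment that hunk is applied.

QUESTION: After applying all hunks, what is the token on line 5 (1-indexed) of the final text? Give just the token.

Answer: kmif

Derivation:
Hunk 1: at line 4 remove [ouc,ccx] add [psus] -> 8 lines: qrcvj hbz rqaf digv zke psus dchww uhdz
Hunk 2: at line 5 remove [psus] add [czevj] -> 8 lines: qrcvj hbz rqaf digv zke czevj dchww uhdz
Hunk 3: at line 1 remove [rqaf,digv,zke] add [oasko,ksepv,yagsl] -> 8 lines: qrcvj hbz oasko ksepv yagsl czevj dchww uhdz
Hunk 4: at line 2 remove [oasko,ksepv,yagsl] add [srdl] -> 6 lines: qrcvj hbz srdl czevj dchww uhdz
Hunk 5: at line 1 remove [srdl] add [jfssp,cxkqc,kmif] -> 8 lines: qrcvj hbz jfssp cxkqc kmif czevj dchww uhdz
Hunk 6: at line 1 remove [hbz,jfssp,cxkqc] add [rhbp,hldx] -> 7 lines: qrcvj rhbp hldx kmif czevj dchww uhdz
Hunk 7: at line 1 remove [hldx] add [zmrqa,tqlp] -> 8 lines: qrcvj rhbp zmrqa tqlp kmif czevj dchww uhdz
Final line 5: kmif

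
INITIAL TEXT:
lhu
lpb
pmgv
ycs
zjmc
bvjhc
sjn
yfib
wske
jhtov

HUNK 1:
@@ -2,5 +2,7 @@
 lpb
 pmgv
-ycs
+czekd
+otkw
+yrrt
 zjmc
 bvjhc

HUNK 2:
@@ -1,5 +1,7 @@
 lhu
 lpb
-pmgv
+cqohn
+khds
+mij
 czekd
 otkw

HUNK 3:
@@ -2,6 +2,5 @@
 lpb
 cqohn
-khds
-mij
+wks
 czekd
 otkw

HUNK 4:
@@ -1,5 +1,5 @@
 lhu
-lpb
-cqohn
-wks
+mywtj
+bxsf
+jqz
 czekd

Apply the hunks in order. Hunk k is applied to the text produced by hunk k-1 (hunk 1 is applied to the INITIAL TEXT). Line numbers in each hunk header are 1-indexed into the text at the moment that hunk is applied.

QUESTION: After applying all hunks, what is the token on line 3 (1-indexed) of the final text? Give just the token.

Answer: bxsf

Derivation:
Hunk 1: at line 2 remove [ycs] add [czekd,otkw,yrrt] -> 12 lines: lhu lpb pmgv czekd otkw yrrt zjmc bvjhc sjn yfib wske jhtov
Hunk 2: at line 1 remove [pmgv] add [cqohn,khds,mij] -> 14 lines: lhu lpb cqohn khds mij czekd otkw yrrt zjmc bvjhc sjn yfib wske jhtov
Hunk 3: at line 2 remove [khds,mij] add [wks] -> 13 lines: lhu lpb cqohn wks czekd otkw yrrt zjmc bvjhc sjn yfib wske jhtov
Hunk 4: at line 1 remove [lpb,cqohn,wks] add [mywtj,bxsf,jqz] -> 13 lines: lhu mywtj bxsf jqz czekd otkw yrrt zjmc bvjhc sjn yfib wske jhtov
Final line 3: bxsf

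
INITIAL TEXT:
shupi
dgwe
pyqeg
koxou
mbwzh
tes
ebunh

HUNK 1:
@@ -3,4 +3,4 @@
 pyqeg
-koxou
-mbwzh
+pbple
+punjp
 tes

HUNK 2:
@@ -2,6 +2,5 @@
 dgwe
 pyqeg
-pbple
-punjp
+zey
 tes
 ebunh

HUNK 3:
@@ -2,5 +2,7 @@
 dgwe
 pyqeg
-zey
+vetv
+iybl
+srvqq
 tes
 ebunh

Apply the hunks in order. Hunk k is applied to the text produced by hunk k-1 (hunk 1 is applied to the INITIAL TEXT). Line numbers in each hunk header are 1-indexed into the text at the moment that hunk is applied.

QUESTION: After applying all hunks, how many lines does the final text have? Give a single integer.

Hunk 1: at line 3 remove [koxou,mbwzh] add [pbple,punjp] -> 7 lines: shupi dgwe pyqeg pbple punjp tes ebunh
Hunk 2: at line 2 remove [pbple,punjp] add [zey] -> 6 lines: shupi dgwe pyqeg zey tes ebunh
Hunk 3: at line 2 remove [zey] add [vetv,iybl,srvqq] -> 8 lines: shupi dgwe pyqeg vetv iybl srvqq tes ebunh
Final line count: 8

Answer: 8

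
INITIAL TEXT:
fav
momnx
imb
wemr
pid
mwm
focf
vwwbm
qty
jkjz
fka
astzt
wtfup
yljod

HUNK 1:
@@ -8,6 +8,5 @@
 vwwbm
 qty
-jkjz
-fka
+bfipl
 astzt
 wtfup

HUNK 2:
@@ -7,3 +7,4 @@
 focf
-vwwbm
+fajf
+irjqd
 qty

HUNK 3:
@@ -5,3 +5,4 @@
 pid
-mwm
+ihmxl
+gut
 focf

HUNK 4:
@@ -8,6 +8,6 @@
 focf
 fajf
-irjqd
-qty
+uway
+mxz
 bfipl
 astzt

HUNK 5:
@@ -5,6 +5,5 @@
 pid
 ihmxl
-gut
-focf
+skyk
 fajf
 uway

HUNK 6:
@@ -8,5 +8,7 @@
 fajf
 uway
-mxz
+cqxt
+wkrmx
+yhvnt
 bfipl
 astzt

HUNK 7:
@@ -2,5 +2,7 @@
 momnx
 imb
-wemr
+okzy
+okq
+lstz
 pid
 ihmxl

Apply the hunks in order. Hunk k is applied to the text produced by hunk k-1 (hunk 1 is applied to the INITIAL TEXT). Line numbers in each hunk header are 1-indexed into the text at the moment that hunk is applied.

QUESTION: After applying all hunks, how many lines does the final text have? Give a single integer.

Hunk 1: at line 8 remove [jkjz,fka] add [bfipl] -> 13 lines: fav momnx imb wemr pid mwm focf vwwbm qty bfipl astzt wtfup yljod
Hunk 2: at line 7 remove [vwwbm] add [fajf,irjqd] -> 14 lines: fav momnx imb wemr pid mwm focf fajf irjqd qty bfipl astzt wtfup yljod
Hunk 3: at line 5 remove [mwm] add [ihmxl,gut] -> 15 lines: fav momnx imb wemr pid ihmxl gut focf fajf irjqd qty bfipl astzt wtfup yljod
Hunk 4: at line 8 remove [irjqd,qty] add [uway,mxz] -> 15 lines: fav momnx imb wemr pid ihmxl gut focf fajf uway mxz bfipl astzt wtfup yljod
Hunk 5: at line 5 remove [gut,focf] add [skyk] -> 14 lines: fav momnx imb wemr pid ihmxl skyk fajf uway mxz bfipl astzt wtfup yljod
Hunk 6: at line 8 remove [mxz] add [cqxt,wkrmx,yhvnt] -> 16 lines: fav momnx imb wemr pid ihmxl skyk fajf uway cqxt wkrmx yhvnt bfipl astzt wtfup yljod
Hunk 7: at line 2 remove [wemr] add [okzy,okq,lstz] -> 18 lines: fav momnx imb okzy okq lstz pid ihmxl skyk fajf uway cqxt wkrmx yhvnt bfipl astzt wtfup yljod
Final line count: 18

Answer: 18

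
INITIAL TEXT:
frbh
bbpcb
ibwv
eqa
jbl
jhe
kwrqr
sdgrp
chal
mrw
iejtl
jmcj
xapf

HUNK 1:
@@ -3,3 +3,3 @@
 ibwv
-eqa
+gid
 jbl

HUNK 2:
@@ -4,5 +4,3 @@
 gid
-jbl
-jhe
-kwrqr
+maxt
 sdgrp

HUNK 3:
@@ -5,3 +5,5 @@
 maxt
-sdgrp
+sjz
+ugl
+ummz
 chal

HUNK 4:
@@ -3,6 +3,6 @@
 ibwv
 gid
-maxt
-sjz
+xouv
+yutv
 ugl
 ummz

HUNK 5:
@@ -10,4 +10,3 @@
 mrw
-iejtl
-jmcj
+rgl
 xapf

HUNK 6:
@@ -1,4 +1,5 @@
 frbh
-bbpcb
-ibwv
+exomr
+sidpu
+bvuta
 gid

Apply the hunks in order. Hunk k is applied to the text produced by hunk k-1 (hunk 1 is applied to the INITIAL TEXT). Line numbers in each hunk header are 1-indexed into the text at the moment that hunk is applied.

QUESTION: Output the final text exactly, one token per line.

Hunk 1: at line 3 remove [eqa] add [gid] -> 13 lines: frbh bbpcb ibwv gid jbl jhe kwrqr sdgrp chal mrw iejtl jmcj xapf
Hunk 2: at line 4 remove [jbl,jhe,kwrqr] add [maxt] -> 11 lines: frbh bbpcb ibwv gid maxt sdgrp chal mrw iejtl jmcj xapf
Hunk 3: at line 5 remove [sdgrp] add [sjz,ugl,ummz] -> 13 lines: frbh bbpcb ibwv gid maxt sjz ugl ummz chal mrw iejtl jmcj xapf
Hunk 4: at line 3 remove [maxt,sjz] add [xouv,yutv] -> 13 lines: frbh bbpcb ibwv gid xouv yutv ugl ummz chal mrw iejtl jmcj xapf
Hunk 5: at line 10 remove [iejtl,jmcj] add [rgl] -> 12 lines: frbh bbpcb ibwv gid xouv yutv ugl ummz chal mrw rgl xapf
Hunk 6: at line 1 remove [bbpcb,ibwv] add [exomr,sidpu,bvuta] -> 13 lines: frbh exomr sidpu bvuta gid xouv yutv ugl ummz chal mrw rgl xapf

Answer: frbh
exomr
sidpu
bvuta
gid
xouv
yutv
ugl
ummz
chal
mrw
rgl
xapf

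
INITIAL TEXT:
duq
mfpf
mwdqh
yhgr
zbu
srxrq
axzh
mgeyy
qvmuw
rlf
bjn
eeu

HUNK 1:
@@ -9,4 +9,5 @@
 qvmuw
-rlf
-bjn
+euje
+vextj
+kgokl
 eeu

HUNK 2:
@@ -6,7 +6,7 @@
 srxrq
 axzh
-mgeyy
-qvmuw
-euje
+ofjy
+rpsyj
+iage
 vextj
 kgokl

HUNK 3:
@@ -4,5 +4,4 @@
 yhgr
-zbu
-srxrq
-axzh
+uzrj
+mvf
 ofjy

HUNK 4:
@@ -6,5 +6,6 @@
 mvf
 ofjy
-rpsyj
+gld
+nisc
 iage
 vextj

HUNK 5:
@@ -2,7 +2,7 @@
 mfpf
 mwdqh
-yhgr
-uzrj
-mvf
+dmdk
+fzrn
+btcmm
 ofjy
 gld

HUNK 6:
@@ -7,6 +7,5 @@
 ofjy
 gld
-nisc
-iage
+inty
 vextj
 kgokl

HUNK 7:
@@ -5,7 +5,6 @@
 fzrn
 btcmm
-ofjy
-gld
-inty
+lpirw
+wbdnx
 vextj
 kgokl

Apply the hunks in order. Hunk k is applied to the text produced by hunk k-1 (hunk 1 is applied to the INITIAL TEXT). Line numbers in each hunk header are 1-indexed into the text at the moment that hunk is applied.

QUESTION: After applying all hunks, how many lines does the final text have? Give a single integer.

Hunk 1: at line 9 remove [rlf,bjn] add [euje,vextj,kgokl] -> 13 lines: duq mfpf mwdqh yhgr zbu srxrq axzh mgeyy qvmuw euje vextj kgokl eeu
Hunk 2: at line 6 remove [mgeyy,qvmuw,euje] add [ofjy,rpsyj,iage] -> 13 lines: duq mfpf mwdqh yhgr zbu srxrq axzh ofjy rpsyj iage vextj kgokl eeu
Hunk 3: at line 4 remove [zbu,srxrq,axzh] add [uzrj,mvf] -> 12 lines: duq mfpf mwdqh yhgr uzrj mvf ofjy rpsyj iage vextj kgokl eeu
Hunk 4: at line 6 remove [rpsyj] add [gld,nisc] -> 13 lines: duq mfpf mwdqh yhgr uzrj mvf ofjy gld nisc iage vextj kgokl eeu
Hunk 5: at line 2 remove [yhgr,uzrj,mvf] add [dmdk,fzrn,btcmm] -> 13 lines: duq mfpf mwdqh dmdk fzrn btcmm ofjy gld nisc iage vextj kgokl eeu
Hunk 6: at line 7 remove [nisc,iage] add [inty] -> 12 lines: duq mfpf mwdqh dmdk fzrn btcmm ofjy gld inty vextj kgokl eeu
Hunk 7: at line 5 remove [ofjy,gld,inty] add [lpirw,wbdnx] -> 11 lines: duq mfpf mwdqh dmdk fzrn btcmm lpirw wbdnx vextj kgokl eeu
Final line count: 11

Answer: 11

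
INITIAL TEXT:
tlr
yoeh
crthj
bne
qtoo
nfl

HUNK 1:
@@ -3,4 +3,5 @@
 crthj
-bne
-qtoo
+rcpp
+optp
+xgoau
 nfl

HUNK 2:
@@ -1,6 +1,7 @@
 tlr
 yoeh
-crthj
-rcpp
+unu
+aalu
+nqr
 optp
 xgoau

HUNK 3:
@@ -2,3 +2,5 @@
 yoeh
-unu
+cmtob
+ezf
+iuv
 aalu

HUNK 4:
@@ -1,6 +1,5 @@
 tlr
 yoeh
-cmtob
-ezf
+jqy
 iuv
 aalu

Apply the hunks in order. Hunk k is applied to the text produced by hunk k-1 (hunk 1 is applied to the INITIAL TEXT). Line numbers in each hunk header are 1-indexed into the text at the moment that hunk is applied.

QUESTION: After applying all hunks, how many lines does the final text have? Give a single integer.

Hunk 1: at line 3 remove [bne,qtoo] add [rcpp,optp,xgoau] -> 7 lines: tlr yoeh crthj rcpp optp xgoau nfl
Hunk 2: at line 1 remove [crthj,rcpp] add [unu,aalu,nqr] -> 8 lines: tlr yoeh unu aalu nqr optp xgoau nfl
Hunk 3: at line 2 remove [unu] add [cmtob,ezf,iuv] -> 10 lines: tlr yoeh cmtob ezf iuv aalu nqr optp xgoau nfl
Hunk 4: at line 1 remove [cmtob,ezf] add [jqy] -> 9 lines: tlr yoeh jqy iuv aalu nqr optp xgoau nfl
Final line count: 9

Answer: 9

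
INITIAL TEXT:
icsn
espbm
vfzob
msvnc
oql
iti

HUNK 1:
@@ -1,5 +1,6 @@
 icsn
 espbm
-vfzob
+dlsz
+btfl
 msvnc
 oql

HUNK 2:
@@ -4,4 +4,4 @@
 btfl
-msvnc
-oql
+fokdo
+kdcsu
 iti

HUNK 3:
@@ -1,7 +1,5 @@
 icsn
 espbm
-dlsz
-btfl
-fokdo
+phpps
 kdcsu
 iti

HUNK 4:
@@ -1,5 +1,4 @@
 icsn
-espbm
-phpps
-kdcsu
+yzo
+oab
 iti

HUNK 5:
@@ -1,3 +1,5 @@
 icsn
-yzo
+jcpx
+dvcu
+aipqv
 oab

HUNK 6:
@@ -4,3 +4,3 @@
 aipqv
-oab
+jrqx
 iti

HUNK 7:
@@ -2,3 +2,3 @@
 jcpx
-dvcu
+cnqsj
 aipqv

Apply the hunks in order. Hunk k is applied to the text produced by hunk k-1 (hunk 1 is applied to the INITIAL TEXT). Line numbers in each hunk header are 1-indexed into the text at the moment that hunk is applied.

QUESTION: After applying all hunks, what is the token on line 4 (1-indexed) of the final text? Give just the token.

Hunk 1: at line 1 remove [vfzob] add [dlsz,btfl] -> 7 lines: icsn espbm dlsz btfl msvnc oql iti
Hunk 2: at line 4 remove [msvnc,oql] add [fokdo,kdcsu] -> 7 lines: icsn espbm dlsz btfl fokdo kdcsu iti
Hunk 3: at line 1 remove [dlsz,btfl,fokdo] add [phpps] -> 5 lines: icsn espbm phpps kdcsu iti
Hunk 4: at line 1 remove [espbm,phpps,kdcsu] add [yzo,oab] -> 4 lines: icsn yzo oab iti
Hunk 5: at line 1 remove [yzo] add [jcpx,dvcu,aipqv] -> 6 lines: icsn jcpx dvcu aipqv oab iti
Hunk 6: at line 4 remove [oab] add [jrqx] -> 6 lines: icsn jcpx dvcu aipqv jrqx iti
Hunk 7: at line 2 remove [dvcu] add [cnqsj] -> 6 lines: icsn jcpx cnqsj aipqv jrqx iti
Final line 4: aipqv

Answer: aipqv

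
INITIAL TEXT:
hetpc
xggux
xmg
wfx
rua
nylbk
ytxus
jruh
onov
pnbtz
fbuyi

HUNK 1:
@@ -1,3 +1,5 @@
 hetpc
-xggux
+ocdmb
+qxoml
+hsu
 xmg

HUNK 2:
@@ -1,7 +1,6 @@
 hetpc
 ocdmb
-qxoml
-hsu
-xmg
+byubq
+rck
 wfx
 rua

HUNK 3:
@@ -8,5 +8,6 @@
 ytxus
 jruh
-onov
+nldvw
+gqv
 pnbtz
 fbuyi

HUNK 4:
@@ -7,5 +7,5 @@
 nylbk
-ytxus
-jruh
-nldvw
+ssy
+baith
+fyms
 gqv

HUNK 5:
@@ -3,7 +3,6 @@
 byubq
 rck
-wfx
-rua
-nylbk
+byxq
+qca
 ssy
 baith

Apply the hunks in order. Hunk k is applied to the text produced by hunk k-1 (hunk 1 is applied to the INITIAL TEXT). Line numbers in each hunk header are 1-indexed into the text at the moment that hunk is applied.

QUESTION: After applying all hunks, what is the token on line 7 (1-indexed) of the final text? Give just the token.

Hunk 1: at line 1 remove [xggux] add [ocdmb,qxoml,hsu] -> 13 lines: hetpc ocdmb qxoml hsu xmg wfx rua nylbk ytxus jruh onov pnbtz fbuyi
Hunk 2: at line 1 remove [qxoml,hsu,xmg] add [byubq,rck] -> 12 lines: hetpc ocdmb byubq rck wfx rua nylbk ytxus jruh onov pnbtz fbuyi
Hunk 3: at line 8 remove [onov] add [nldvw,gqv] -> 13 lines: hetpc ocdmb byubq rck wfx rua nylbk ytxus jruh nldvw gqv pnbtz fbuyi
Hunk 4: at line 7 remove [ytxus,jruh,nldvw] add [ssy,baith,fyms] -> 13 lines: hetpc ocdmb byubq rck wfx rua nylbk ssy baith fyms gqv pnbtz fbuyi
Hunk 5: at line 3 remove [wfx,rua,nylbk] add [byxq,qca] -> 12 lines: hetpc ocdmb byubq rck byxq qca ssy baith fyms gqv pnbtz fbuyi
Final line 7: ssy

Answer: ssy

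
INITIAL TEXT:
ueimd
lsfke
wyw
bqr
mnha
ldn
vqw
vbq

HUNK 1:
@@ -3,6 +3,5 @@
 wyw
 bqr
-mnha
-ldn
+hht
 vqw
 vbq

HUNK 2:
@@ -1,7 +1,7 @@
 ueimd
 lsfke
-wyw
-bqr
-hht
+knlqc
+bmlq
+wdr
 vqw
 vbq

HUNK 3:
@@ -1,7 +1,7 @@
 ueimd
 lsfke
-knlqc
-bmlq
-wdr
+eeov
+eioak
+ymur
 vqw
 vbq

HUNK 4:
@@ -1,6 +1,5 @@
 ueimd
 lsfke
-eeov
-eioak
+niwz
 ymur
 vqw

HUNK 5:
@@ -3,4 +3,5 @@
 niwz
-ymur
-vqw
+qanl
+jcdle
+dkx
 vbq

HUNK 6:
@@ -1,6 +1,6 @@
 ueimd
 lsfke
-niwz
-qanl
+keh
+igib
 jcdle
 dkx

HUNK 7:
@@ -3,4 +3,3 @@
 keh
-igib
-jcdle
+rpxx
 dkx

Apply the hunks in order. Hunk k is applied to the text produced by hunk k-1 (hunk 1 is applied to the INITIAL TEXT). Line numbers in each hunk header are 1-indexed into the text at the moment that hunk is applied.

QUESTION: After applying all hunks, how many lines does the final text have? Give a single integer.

Answer: 6

Derivation:
Hunk 1: at line 3 remove [mnha,ldn] add [hht] -> 7 lines: ueimd lsfke wyw bqr hht vqw vbq
Hunk 2: at line 1 remove [wyw,bqr,hht] add [knlqc,bmlq,wdr] -> 7 lines: ueimd lsfke knlqc bmlq wdr vqw vbq
Hunk 3: at line 1 remove [knlqc,bmlq,wdr] add [eeov,eioak,ymur] -> 7 lines: ueimd lsfke eeov eioak ymur vqw vbq
Hunk 4: at line 1 remove [eeov,eioak] add [niwz] -> 6 lines: ueimd lsfke niwz ymur vqw vbq
Hunk 5: at line 3 remove [ymur,vqw] add [qanl,jcdle,dkx] -> 7 lines: ueimd lsfke niwz qanl jcdle dkx vbq
Hunk 6: at line 1 remove [niwz,qanl] add [keh,igib] -> 7 lines: ueimd lsfke keh igib jcdle dkx vbq
Hunk 7: at line 3 remove [igib,jcdle] add [rpxx] -> 6 lines: ueimd lsfke keh rpxx dkx vbq
Final line count: 6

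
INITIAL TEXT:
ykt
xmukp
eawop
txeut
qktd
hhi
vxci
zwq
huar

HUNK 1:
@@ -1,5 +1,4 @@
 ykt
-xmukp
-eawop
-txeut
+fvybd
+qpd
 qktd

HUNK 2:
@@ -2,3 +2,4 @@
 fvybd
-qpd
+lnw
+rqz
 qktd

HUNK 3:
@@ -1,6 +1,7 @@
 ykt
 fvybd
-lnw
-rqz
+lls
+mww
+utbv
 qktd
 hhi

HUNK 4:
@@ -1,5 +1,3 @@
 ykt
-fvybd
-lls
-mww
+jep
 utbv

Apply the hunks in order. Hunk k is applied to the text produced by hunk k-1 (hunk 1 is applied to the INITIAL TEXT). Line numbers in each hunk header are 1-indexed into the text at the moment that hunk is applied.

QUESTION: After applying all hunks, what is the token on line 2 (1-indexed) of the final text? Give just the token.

Answer: jep

Derivation:
Hunk 1: at line 1 remove [xmukp,eawop,txeut] add [fvybd,qpd] -> 8 lines: ykt fvybd qpd qktd hhi vxci zwq huar
Hunk 2: at line 2 remove [qpd] add [lnw,rqz] -> 9 lines: ykt fvybd lnw rqz qktd hhi vxci zwq huar
Hunk 3: at line 1 remove [lnw,rqz] add [lls,mww,utbv] -> 10 lines: ykt fvybd lls mww utbv qktd hhi vxci zwq huar
Hunk 4: at line 1 remove [fvybd,lls,mww] add [jep] -> 8 lines: ykt jep utbv qktd hhi vxci zwq huar
Final line 2: jep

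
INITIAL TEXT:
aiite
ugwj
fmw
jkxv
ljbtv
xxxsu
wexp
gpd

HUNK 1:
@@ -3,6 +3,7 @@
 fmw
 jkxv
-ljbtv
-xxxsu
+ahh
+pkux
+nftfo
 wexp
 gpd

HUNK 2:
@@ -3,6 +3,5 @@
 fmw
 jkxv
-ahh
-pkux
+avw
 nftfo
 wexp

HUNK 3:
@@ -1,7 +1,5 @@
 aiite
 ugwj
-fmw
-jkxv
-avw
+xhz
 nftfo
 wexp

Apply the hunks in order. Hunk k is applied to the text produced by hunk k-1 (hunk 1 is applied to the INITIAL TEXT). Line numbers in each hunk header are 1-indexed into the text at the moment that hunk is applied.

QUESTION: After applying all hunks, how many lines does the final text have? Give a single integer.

Answer: 6

Derivation:
Hunk 1: at line 3 remove [ljbtv,xxxsu] add [ahh,pkux,nftfo] -> 9 lines: aiite ugwj fmw jkxv ahh pkux nftfo wexp gpd
Hunk 2: at line 3 remove [ahh,pkux] add [avw] -> 8 lines: aiite ugwj fmw jkxv avw nftfo wexp gpd
Hunk 3: at line 1 remove [fmw,jkxv,avw] add [xhz] -> 6 lines: aiite ugwj xhz nftfo wexp gpd
Final line count: 6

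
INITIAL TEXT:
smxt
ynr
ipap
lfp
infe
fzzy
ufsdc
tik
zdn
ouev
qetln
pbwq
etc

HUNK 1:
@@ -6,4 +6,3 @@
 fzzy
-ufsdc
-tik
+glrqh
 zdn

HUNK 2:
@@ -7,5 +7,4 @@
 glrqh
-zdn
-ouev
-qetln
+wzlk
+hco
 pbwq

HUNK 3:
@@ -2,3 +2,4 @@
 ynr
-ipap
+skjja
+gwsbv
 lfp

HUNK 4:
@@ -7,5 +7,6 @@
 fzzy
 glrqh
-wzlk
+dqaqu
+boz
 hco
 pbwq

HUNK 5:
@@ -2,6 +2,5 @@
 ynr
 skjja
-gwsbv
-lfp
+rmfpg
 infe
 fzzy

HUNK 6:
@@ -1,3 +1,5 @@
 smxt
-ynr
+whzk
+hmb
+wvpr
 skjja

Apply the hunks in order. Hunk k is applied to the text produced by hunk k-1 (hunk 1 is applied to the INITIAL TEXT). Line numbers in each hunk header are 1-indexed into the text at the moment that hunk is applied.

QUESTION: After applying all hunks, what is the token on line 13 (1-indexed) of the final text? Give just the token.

Answer: pbwq

Derivation:
Hunk 1: at line 6 remove [ufsdc,tik] add [glrqh] -> 12 lines: smxt ynr ipap lfp infe fzzy glrqh zdn ouev qetln pbwq etc
Hunk 2: at line 7 remove [zdn,ouev,qetln] add [wzlk,hco] -> 11 lines: smxt ynr ipap lfp infe fzzy glrqh wzlk hco pbwq etc
Hunk 3: at line 2 remove [ipap] add [skjja,gwsbv] -> 12 lines: smxt ynr skjja gwsbv lfp infe fzzy glrqh wzlk hco pbwq etc
Hunk 4: at line 7 remove [wzlk] add [dqaqu,boz] -> 13 lines: smxt ynr skjja gwsbv lfp infe fzzy glrqh dqaqu boz hco pbwq etc
Hunk 5: at line 2 remove [gwsbv,lfp] add [rmfpg] -> 12 lines: smxt ynr skjja rmfpg infe fzzy glrqh dqaqu boz hco pbwq etc
Hunk 6: at line 1 remove [ynr] add [whzk,hmb,wvpr] -> 14 lines: smxt whzk hmb wvpr skjja rmfpg infe fzzy glrqh dqaqu boz hco pbwq etc
Final line 13: pbwq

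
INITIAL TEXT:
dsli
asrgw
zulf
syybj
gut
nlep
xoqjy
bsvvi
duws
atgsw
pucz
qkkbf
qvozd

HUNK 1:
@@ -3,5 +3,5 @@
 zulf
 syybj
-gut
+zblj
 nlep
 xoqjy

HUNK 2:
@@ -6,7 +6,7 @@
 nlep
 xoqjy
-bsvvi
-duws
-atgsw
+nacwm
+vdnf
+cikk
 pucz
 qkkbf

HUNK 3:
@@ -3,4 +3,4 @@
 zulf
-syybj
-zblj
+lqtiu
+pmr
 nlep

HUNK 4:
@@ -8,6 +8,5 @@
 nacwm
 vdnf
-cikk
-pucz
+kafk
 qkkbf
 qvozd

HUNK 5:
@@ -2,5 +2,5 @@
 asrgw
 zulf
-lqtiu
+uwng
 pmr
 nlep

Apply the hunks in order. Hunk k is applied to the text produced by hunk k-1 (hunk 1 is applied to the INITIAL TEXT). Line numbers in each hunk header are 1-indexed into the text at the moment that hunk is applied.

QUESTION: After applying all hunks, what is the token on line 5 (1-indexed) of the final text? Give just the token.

Hunk 1: at line 3 remove [gut] add [zblj] -> 13 lines: dsli asrgw zulf syybj zblj nlep xoqjy bsvvi duws atgsw pucz qkkbf qvozd
Hunk 2: at line 6 remove [bsvvi,duws,atgsw] add [nacwm,vdnf,cikk] -> 13 lines: dsli asrgw zulf syybj zblj nlep xoqjy nacwm vdnf cikk pucz qkkbf qvozd
Hunk 3: at line 3 remove [syybj,zblj] add [lqtiu,pmr] -> 13 lines: dsli asrgw zulf lqtiu pmr nlep xoqjy nacwm vdnf cikk pucz qkkbf qvozd
Hunk 4: at line 8 remove [cikk,pucz] add [kafk] -> 12 lines: dsli asrgw zulf lqtiu pmr nlep xoqjy nacwm vdnf kafk qkkbf qvozd
Hunk 5: at line 2 remove [lqtiu] add [uwng] -> 12 lines: dsli asrgw zulf uwng pmr nlep xoqjy nacwm vdnf kafk qkkbf qvozd
Final line 5: pmr

Answer: pmr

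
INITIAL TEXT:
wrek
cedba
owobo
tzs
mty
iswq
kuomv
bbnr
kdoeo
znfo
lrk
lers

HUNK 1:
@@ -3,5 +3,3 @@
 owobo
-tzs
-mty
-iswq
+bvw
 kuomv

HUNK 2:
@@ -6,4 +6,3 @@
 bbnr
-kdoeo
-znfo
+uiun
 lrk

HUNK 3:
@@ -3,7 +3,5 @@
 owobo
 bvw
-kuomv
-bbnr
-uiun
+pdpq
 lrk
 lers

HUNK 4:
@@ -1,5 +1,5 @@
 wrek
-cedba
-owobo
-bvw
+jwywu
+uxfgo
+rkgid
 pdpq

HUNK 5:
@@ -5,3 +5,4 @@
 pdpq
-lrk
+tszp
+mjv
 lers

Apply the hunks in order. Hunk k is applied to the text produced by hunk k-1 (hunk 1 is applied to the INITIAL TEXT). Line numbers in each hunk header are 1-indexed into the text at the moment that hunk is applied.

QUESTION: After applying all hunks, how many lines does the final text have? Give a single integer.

Hunk 1: at line 3 remove [tzs,mty,iswq] add [bvw] -> 10 lines: wrek cedba owobo bvw kuomv bbnr kdoeo znfo lrk lers
Hunk 2: at line 6 remove [kdoeo,znfo] add [uiun] -> 9 lines: wrek cedba owobo bvw kuomv bbnr uiun lrk lers
Hunk 3: at line 3 remove [kuomv,bbnr,uiun] add [pdpq] -> 7 lines: wrek cedba owobo bvw pdpq lrk lers
Hunk 4: at line 1 remove [cedba,owobo,bvw] add [jwywu,uxfgo,rkgid] -> 7 lines: wrek jwywu uxfgo rkgid pdpq lrk lers
Hunk 5: at line 5 remove [lrk] add [tszp,mjv] -> 8 lines: wrek jwywu uxfgo rkgid pdpq tszp mjv lers
Final line count: 8

Answer: 8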